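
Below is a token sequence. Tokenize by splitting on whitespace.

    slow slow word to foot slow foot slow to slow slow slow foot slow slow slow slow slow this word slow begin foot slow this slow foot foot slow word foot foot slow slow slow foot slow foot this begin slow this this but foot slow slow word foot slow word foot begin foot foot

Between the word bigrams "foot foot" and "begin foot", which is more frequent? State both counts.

"foot foot" (3 vs 2)

"foot foot": 3 occurrences
"begin foot": 2 occurrences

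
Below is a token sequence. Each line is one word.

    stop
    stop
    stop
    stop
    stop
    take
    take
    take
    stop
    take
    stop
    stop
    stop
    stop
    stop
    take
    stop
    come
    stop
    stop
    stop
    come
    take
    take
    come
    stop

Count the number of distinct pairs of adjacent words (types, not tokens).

8

26 tokens → 25 bigram windows in total.
Repeated bigrams (each contributes count−1 duplicates):
  stop stop: 10
  stop take: 3
  take stop: 3
  take take: 3
  come stop: 2
  stop come: 2
17 duplicate windows → 25 − 17 = 8 distinct.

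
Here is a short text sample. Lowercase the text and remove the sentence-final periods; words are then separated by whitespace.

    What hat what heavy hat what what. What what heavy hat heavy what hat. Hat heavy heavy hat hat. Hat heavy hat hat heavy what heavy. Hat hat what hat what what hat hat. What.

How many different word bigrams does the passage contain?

9

35 tokens → 34 bigram windows in total.
Repeated bigrams (each contributes count−1 duplicates):
  hat hat: 6
  hat what: 5
  heavy hat: 5
  hat heavy: 4
  what hat: 4
  what what: 4
  what heavy: 3
  heavy what: 2
25 duplicate windows → 34 − 25 = 9 distinct.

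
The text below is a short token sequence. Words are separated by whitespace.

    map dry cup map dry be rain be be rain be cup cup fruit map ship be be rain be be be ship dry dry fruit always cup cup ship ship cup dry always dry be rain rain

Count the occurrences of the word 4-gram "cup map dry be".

Scanning the 35 overlapping 4-gram windows for "cup map dry be":
  position 3–6: cup map dry be

1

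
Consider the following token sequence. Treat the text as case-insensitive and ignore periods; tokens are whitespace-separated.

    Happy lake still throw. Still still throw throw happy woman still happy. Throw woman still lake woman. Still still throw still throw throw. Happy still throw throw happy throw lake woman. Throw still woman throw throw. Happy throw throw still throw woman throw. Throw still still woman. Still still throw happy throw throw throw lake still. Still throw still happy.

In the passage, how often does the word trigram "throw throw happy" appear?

Scanning the 58 overlapping trigram windows for "throw throw happy":
  position 7–9: throw throw happy
  position 22–24: throw throw happy
  position 26–28: throw throw happy
  position 35–37: throw throw happy

4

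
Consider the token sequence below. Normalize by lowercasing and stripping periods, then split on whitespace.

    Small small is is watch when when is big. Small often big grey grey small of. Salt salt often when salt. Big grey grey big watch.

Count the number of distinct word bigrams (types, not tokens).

26 tokens → 25 bigram windows in total.
Repeated bigrams (each contributes count−1 duplicates):
  big grey: 2
  grey grey: 2
2 duplicate windows → 25 − 2 = 23 distinct.

23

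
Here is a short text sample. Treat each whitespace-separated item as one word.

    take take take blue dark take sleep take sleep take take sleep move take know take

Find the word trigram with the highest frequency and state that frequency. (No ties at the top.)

"take sleep take", 2 times

Trigram frequencies (highest first):
  take sleep take: 2
  take take take: 1
  take take blue: 1
  take blue dark: 1
  blue dark take: 1
  dark take sleep: 1
  … (7 more, each ≤ 1)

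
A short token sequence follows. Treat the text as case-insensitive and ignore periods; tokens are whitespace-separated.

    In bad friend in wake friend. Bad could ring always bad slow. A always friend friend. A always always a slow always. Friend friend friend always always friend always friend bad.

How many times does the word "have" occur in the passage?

Scanning the 31 tokens for "have":
  (none found)

0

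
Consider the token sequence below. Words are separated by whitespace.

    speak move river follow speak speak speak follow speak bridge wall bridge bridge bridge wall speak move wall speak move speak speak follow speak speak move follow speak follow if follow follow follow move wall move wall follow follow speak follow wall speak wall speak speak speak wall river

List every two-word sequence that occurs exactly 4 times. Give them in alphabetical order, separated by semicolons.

Bigram counts meeting the condition (exactly 4 times):
  speak follow: 4
  speak move: 4
  wall speak: 4

speak follow; speak move; wall speak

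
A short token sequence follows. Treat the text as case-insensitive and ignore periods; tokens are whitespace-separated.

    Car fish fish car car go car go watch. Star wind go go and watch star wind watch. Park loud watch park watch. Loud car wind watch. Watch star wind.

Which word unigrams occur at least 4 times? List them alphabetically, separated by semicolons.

Unigram counts meeting the condition (at least 4 times):
  car: 5
  go: 4
  watch: 7
  wind: 4

car; go; watch; wind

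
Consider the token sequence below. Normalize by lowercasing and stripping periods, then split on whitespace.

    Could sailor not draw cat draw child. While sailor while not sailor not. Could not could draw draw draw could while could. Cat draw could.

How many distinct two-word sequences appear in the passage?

19

25 tokens → 24 bigram windows in total.
Repeated bigrams (each contributes count−1 duplicates):
  cat draw: 2
  draw could: 2
  draw draw: 2
  not could: 2
  sailor not: 2
5 duplicate windows → 24 − 5 = 19 distinct.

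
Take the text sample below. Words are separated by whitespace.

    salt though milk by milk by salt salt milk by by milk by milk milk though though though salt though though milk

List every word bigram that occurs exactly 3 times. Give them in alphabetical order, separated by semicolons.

Bigram counts meeting the condition (exactly 3 times):
  by milk: 3
  though though: 3

by milk; though though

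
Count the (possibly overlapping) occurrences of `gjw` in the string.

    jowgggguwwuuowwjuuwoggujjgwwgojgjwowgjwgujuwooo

2

Sliding a length-3 window over the 47 characters (45 positions):
  position 32–34: gjw
  position 37–39: gjw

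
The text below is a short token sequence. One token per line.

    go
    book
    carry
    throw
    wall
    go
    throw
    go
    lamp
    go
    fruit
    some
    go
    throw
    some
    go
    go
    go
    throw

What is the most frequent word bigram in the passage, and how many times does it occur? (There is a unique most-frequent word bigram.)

"go throw", 3 times

Bigram frequencies (highest first):
  go throw: 3
  some go: 2
  go go: 2
  go book: 1
  book carry: 1
  carry throw: 1
  … (8 more, each ≤ 1)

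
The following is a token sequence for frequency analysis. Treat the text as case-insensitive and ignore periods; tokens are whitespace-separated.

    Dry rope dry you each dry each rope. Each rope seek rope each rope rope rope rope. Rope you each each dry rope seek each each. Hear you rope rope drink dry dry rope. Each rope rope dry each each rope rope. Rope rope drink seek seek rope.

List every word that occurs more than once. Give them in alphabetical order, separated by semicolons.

Unigram counts meeting the condition (more than once):
  drink: 2
  dry: 7
  each: 11
  rope: 20
  seek: 4
  you: 3

drink; dry; each; rope; seek; you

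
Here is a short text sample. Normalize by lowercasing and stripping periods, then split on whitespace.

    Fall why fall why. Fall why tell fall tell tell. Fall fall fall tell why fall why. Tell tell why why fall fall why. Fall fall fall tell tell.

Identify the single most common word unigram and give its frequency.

Unigram frequencies (highest first):
  fall: 13
  why: 8
  tell: 8

"fall", 13 times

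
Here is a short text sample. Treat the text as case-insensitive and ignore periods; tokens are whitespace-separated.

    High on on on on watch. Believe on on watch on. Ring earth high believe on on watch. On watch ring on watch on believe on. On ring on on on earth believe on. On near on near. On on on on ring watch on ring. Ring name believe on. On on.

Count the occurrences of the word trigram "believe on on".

Scanning the 50 overlapping trigram windows for "believe on on":
  position 7–9: believe on on
  position 15–17: believe on on
  position 25–27: believe on on
  position 33–35: believe on on
  position 49–51: believe on on

5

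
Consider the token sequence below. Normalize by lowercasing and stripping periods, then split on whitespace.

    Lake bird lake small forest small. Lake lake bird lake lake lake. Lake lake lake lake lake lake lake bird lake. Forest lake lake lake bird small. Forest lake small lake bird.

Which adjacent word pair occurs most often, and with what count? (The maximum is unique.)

Bigram frequencies (highest first):
  lake lake: 12
  lake bird: 5
  bird lake: 3
  lake small: 2
  small forest: 2
  small lake: 2
  … (4 more, each ≤ 2)

"lake lake", 12 times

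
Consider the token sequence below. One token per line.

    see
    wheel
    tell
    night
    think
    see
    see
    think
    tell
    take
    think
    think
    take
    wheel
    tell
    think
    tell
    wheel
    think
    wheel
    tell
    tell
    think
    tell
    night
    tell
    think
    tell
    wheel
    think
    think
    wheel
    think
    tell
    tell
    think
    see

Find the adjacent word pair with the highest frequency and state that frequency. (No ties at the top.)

"think tell", 5 times

Bigram frequencies (highest first):
  think tell: 5
  tell think: 4
  wheel tell: 3
  wheel think: 3
  tell night: 2
  think see: 2
  … (13 more, each ≤ 2)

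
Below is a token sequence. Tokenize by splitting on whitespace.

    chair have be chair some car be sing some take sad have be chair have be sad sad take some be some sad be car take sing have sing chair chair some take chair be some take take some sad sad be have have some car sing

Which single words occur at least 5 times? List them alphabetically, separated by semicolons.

Unigram counts meeting the condition (at least 5 times):
  be: 8
  chair: 6
  have: 6
  sad: 6
  some: 8
  take: 6

be; chair; have; sad; some; take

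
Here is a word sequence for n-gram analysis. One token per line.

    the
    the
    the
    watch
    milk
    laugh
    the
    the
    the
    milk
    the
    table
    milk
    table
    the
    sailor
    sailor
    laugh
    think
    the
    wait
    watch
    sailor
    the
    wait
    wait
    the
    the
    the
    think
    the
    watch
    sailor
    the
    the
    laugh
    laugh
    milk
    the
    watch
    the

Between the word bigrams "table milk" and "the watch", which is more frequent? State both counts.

"table milk": 1 occurrence
"the watch": 3 occurrences

"the watch" (3 vs 1)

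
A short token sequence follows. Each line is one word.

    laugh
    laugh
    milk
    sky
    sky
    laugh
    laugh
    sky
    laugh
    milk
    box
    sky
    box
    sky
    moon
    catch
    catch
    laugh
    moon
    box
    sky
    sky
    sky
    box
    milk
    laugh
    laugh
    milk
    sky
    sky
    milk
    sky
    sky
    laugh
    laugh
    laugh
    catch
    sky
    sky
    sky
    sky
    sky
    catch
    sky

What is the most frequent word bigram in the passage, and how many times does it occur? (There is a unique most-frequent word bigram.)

"sky sky", 9 times

Bigram frequencies (highest first):
  sky sky: 9
  laugh laugh: 5
  laugh milk: 3
  milk sky: 3
  sky laugh: 3
  box sky: 3
  … (15 more, each ≤ 2)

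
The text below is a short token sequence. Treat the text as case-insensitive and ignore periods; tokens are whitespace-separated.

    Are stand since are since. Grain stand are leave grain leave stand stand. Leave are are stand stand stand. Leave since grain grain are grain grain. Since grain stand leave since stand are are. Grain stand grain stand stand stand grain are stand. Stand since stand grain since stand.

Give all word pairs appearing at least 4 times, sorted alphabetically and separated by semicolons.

Bigram counts meeting the condition (at least 4 times):
  grain stand: 4
  stand stand: 6

grain stand; stand stand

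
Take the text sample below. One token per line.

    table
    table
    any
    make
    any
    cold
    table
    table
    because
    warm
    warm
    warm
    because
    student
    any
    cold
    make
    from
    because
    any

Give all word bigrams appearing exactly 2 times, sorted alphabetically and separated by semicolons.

any cold; table table; warm warm

Bigram counts meeting the condition (exactly 2 times):
  any cold: 2
  table table: 2
  warm warm: 2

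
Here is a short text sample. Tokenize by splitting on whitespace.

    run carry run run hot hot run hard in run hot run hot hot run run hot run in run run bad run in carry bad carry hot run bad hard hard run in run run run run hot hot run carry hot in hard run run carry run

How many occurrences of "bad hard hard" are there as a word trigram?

1

Scanning the 47 overlapping trigram windows for "bad hard hard":
  position 30–32: bad hard hard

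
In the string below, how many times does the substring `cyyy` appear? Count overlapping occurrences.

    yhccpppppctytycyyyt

Sliding a length-4 window over the 19 characters (16 positions):
  position 15–18: cyyy

1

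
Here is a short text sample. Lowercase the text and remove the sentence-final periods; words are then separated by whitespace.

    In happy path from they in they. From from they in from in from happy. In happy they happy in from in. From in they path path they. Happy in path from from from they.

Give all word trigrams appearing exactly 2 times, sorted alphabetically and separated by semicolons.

Trigram counts meeting the condition (exactly 2 times):
  from from they: 2
  from in from: 2
  from they in: 2
  they happy in: 2

from from they; from in from; from they in; they happy in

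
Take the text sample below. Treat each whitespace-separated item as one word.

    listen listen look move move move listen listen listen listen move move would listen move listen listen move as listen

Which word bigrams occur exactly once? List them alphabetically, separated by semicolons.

Bigram counts meeting the condition (exactly once):
  as listen: 1
  listen look: 1
  look move: 1
  move as: 1
  move would: 1
  would listen: 1

as listen; listen look; look move; move as; move would; would listen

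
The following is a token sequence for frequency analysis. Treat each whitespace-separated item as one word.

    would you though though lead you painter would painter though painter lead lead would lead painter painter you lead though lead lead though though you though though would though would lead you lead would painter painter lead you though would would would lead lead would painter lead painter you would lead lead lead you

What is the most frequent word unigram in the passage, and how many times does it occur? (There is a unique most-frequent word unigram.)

"lead", 16 times

Unigram frequencies (highest first):
  lead: 16
  would: 11
  though: 10
  painter: 9
  you: 8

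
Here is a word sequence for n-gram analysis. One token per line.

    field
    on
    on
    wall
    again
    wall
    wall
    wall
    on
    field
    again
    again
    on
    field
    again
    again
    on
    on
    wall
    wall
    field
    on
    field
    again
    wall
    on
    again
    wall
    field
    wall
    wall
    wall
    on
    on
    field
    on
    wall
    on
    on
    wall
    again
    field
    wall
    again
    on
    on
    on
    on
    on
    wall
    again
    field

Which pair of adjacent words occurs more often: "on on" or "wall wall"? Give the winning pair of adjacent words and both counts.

"on on": 8 occurrences
"wall wall": 5 occurrences

"on on" (8 vs 5)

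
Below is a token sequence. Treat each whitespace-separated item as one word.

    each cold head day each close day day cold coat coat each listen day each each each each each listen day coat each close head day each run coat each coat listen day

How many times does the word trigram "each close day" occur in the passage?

Scanning the 31 overlapping trigram windows for "each close day":
  position 5–7: each close day

1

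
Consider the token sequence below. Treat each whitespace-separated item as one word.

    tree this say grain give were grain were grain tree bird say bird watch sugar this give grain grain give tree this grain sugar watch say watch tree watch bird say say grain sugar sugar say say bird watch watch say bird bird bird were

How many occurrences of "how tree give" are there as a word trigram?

Scanning the 43 overlapping trigram windows for "how tree give":
  (none found)

0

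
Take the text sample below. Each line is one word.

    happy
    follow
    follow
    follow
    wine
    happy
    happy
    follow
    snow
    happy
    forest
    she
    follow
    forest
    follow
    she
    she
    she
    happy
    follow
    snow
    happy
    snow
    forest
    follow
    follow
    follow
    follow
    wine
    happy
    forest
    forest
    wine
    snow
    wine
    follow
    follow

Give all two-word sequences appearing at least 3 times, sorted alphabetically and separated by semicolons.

follow follow; happy follow

Bigram counts meeting the condition (at least 3 times):
  follow follow: 6
  happy follow: 3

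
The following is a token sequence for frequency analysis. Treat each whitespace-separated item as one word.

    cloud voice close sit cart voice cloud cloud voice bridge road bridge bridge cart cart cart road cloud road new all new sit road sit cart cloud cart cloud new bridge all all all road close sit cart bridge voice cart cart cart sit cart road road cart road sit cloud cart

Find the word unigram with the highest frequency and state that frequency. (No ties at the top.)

Unigram frequencies (highest first):
  cart: 13
  road: 8
  cloud: 7
  sit: 6
  bridge: 5
  voice: 4
  … (3 more, each ≤ 4)

"cart", 13 times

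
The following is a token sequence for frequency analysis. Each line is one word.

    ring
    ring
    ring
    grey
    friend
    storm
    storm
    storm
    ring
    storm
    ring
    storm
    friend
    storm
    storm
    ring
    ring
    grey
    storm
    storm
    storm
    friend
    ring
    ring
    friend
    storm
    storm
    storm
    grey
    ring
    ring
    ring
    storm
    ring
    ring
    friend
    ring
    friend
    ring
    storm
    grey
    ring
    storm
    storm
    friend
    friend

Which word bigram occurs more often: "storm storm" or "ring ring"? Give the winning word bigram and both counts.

"storm storm": 8 occurrences
"ring ring": 7 occurrences

"storm storm" (8 vs 7)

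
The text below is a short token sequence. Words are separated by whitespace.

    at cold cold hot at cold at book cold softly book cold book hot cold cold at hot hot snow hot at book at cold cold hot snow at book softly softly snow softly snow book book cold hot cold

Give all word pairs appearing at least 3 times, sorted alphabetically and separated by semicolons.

Bigram counts meeting the condition (at least 3 times):
  at book: 3
  at cold: 3
  book cold: 3
  cold cold: 3
  cold hot: 3

at book; at cold; book cold; cold cold; cold hot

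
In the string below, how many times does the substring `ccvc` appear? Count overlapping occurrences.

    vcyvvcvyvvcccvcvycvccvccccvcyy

3

Sliding a length-4 window over the 30 characters (27 positions):
  position 12–15: ccvc
  position 20–23: ccvc
  position 25–28: ccvc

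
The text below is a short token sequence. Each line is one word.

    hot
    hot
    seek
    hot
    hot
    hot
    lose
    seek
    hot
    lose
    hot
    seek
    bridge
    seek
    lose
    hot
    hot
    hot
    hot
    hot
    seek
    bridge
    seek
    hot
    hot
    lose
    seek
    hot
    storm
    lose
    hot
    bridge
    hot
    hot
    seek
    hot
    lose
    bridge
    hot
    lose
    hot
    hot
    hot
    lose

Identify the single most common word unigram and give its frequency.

"hot", 23 times

Unigram frequencies (highest first):
  hot: 23
  seek: 8
  lose: 8
  bridge: 4
  storm: 1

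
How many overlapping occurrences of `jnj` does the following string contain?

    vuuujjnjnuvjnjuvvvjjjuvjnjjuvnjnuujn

Sliding a length-3 window over the 36 characters (34 positions):
  position 6–8: jnj
  position 12–14: jnj
  position 24–26: jnj

3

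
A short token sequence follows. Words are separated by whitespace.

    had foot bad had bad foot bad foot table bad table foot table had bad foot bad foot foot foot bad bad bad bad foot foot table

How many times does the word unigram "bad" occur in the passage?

Scanning the 27 tokens for "bad":
  position 3: bad
  position 5: bad
  position 7: bad
  position 10: bad
  position 15: bad
  position 17: bad
  position 21: bad
  position 22: bad
  position 23: bad
  position 24: bad

10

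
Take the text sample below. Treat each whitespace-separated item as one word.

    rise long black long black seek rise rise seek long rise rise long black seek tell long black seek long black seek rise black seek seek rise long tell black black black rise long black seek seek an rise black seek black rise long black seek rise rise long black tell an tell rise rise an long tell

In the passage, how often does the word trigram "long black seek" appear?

6

Scanning the 56 overlapping trigram windows for "long black seek":
  position 4–6: long black seek
  position 13–15: long black seek
  position 17–19: long black seek
  position 20–22: long black seek
  position 34–36: long black seek
  position 44–46: long black seek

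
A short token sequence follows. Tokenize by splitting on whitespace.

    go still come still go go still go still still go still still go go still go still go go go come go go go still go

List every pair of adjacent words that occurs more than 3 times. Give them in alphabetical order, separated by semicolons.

Bigram counts meeting the condition (more than 3 times):
  go go: 6
  go still: 7
  still go: 7

go go; go still; still go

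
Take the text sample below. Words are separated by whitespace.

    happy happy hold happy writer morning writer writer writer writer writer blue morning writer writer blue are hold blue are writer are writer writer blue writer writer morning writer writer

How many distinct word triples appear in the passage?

30 tokens → 28 trigram windows in total.
Repeated trigrams (each contributes count−1 duplicates):
  morning writer writer: 3
  writer writer blue: 3
  writer writer writer: 3
  writer morning writer: 2
7 duplicate windows → 28 − 7 = 21 distinct.

21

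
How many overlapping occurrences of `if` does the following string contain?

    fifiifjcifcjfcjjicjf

Sliding a length-2 window over the 20 characters (19 positions):
  position 2–3: if
  position 5–6: if
  position 9–10: if

3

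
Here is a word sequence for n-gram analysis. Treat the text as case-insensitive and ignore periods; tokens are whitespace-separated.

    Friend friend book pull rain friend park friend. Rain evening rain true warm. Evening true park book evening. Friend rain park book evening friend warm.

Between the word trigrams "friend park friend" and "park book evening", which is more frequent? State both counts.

"park book evening" (2 vs 1)

"friend park friend": 1 occurrence
"park book evening": 2 occurrences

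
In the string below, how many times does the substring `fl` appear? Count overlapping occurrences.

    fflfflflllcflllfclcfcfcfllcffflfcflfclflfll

9

Sliding a length-2 window over the 43 characters (42 positions):
  position 2–3: fl
  position 5–6: fl
  position 7–8: fl
  position 12–13: fl
  position 24–25: fl
  position 30–31: fl
  position 34–35: fl
  position 39–40: fl
  position 41–42: fl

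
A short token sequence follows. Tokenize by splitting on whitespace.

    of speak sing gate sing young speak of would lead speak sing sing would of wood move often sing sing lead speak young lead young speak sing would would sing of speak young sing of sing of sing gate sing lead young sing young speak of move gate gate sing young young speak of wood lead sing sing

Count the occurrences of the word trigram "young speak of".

3

Scanning the 56 overlapping trigram windows for "young speak of":
  position 6–8: young speak of
  position 44–46: young speak of
  position 52–54: young speak of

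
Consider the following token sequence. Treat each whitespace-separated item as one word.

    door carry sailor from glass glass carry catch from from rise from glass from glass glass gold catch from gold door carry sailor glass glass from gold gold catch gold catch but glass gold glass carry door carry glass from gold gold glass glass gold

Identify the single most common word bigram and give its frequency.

Bigram frequencies (highest first):
  glass glass: 4
  door carry: 3
  from glass: 3
  glass from: 3
  glass gold: 3
  gold catch: 3
  … (18 more, each ≤ 3)

"glass glass", 4 times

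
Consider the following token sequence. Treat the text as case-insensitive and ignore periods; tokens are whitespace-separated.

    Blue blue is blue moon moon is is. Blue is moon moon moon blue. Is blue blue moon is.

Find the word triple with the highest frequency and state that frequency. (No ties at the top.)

"blue is blue", 2 times

Trigram frequencies (highest first):
  blue is blue: 2
  blue blue is: 1
  is blue moon: 1
  blue moon moon: 1
  moon moon is: 1
  moon is is: 1
  … (10 more, each ≤ 1)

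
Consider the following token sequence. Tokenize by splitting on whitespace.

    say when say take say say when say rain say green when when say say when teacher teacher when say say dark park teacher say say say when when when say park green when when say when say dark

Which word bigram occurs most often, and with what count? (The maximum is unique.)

Bigram frequencies (highest first):
  when say: 7
  say when: 5
  say say: 5
  when when: 4
  green when: 2
  say dark: 2
  … (13 more, each ≤ 1)

"when say", 7 times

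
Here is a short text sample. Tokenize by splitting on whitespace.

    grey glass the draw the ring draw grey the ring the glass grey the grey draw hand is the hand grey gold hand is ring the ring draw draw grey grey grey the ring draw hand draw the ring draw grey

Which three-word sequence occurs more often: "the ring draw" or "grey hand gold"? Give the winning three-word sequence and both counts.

"the ring draw" (4 vs 0)

"the ring draw": 4 occurrences
"grey hand gold": 0 occurrences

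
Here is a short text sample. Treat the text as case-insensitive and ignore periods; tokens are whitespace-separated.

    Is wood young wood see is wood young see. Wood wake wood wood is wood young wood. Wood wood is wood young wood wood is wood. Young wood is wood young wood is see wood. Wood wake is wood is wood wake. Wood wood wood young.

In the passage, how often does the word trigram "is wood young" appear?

Scanning the 44 overlapping trigram windows for "is wood young":
  position 1–3: is wood young
  position 6–8: is wood young
  position 14–16: is wood young
  position 20–22: is wood young
  position 25–27: is wood young
  position 29–31: is wood young

6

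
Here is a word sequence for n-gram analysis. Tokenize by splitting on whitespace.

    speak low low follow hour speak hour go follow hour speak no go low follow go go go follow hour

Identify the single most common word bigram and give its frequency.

"follow hour", 3 times

Bigram frequencies (highest first):
  follow hour: 3
  low follow: 2
  hour speak: 2
  go follow: 2
  go go: 2
  speak low: 1
  … (7 more, each ≤ 1)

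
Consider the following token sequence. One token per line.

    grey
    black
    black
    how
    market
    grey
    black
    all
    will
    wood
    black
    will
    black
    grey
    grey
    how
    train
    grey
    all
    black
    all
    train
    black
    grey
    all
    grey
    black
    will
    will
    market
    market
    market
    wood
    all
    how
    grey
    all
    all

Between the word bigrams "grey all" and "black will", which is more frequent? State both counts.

"grey all": 3 occurrences
"black will": 2 occurrences

"grey all" (3 vs 2)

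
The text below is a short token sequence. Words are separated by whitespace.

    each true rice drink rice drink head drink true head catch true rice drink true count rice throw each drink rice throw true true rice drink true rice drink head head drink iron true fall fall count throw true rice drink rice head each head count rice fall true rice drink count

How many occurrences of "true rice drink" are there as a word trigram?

Scanning the 50 overlapping trigram windows for "true rice drink":
  position 2–4: true rice drink
  position 12–14: true rice drink
  position 24–26: true rice drink
  position 27–29: true rice drink
  position 39–41: true rice drink
  position 49–51: true rice drink

6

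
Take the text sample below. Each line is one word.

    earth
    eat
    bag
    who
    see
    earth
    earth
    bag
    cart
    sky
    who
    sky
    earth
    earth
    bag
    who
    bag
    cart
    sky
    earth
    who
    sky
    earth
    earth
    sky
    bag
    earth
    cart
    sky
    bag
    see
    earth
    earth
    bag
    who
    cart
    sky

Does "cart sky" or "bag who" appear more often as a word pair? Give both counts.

"cart sky" (4 vs 3)

"cart sky": 4 occurrences
"bag who": 3 occurrences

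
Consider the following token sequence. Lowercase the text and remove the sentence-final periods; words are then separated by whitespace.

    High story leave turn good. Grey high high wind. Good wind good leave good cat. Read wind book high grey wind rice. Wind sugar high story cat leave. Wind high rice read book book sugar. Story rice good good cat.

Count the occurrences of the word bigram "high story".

Scanning the 39 overlapping bigram windows for "high story":
  position 1–2: high story
  position 25–26: high story

2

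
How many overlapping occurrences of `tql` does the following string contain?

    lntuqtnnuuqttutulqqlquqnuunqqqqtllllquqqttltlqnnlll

Sliding a length-3 window over the 51 characters (49 positions):
  (no match at any position)

0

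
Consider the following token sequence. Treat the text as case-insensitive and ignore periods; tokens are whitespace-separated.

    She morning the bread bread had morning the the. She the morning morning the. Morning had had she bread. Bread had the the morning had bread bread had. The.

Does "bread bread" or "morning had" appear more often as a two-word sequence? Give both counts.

"bread bread": 3 occurrences
"morning had": 2 occurrences

"bread bread" (3 vs 2)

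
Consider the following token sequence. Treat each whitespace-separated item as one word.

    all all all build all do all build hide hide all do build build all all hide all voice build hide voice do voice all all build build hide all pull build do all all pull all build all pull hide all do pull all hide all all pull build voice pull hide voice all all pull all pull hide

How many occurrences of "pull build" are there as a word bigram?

Scanning the 59 overlapping bigram windows for "pull build":
  position 31–32: pull build
  position 49–50: pull build

2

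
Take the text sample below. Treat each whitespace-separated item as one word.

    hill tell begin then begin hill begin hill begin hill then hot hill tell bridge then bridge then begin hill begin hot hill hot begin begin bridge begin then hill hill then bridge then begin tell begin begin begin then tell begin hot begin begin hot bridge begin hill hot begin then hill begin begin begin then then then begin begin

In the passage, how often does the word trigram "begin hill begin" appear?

Scanning the 59 overlapping trigram windows for "begin hill begin":
  position 5–7: begin hill begin
  position 7–9: begin hill begin
  position 19–21: begin hill begin

3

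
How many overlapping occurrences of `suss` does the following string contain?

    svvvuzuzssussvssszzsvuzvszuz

1

Sliding a length-4 window over the 28 characters (25 positions):
  position 10–13: suss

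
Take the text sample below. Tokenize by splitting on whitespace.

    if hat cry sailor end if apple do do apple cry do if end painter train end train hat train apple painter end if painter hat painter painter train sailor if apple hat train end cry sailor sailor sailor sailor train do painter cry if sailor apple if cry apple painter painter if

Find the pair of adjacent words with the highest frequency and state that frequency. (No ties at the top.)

"sailor sailor", 3 times

Bigram frequencies (highest first):
  sailor sailor: 3
  cry sailor: 2
  end if: 2
  if apple: 2
  painter train: 2
  train end: 2
  … (36 more, each ≤ 2)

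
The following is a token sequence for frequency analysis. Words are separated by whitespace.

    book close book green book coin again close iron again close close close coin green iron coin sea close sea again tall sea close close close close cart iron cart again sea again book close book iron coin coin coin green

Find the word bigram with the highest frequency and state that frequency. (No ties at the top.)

Bigram frequencies (highest first):
  close close: 5
  book close: 2
  close book: 2
  again close: 2
  coin green: 2
  iron coin: 2
  … (22 more, each ≤ 2)

"close close", 5 times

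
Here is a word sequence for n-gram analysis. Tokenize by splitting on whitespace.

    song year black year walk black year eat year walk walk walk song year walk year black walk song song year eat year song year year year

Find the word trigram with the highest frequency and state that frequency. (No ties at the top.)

"year eat year", 2 times

Trigram frequencies (highest first):
  year eat year: 2
  song year black: 1
  year black year: 1
  black year walk: 1
  year walk black: 1
  walk black year: 1
  … (18 more, each ≤ 1)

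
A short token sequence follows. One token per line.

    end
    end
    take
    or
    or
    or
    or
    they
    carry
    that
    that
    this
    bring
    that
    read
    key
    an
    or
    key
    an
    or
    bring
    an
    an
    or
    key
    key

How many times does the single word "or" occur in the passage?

7

Scanning the 27 tokens for "or":
  position 4: or
  position 5: or
  position 6: or
  position 7: or
  position 18: or
  position 21: or
  position 25: or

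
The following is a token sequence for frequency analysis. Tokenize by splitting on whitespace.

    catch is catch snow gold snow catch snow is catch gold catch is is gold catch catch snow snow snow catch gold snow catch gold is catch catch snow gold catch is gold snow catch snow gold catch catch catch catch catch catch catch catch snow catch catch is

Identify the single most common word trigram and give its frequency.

"catch catch catch", 6 times

Trigram frequencies (highest first):
  catch catch catch: 6
  catch snow gold: 3
  gold snow catch: 3
  catch catch snow: 3
  snow catch snow: 2
  gold catch is: 2
  … (25 more, each ≤ 2)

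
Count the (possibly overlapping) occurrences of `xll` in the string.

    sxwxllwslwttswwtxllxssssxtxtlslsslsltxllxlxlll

Sliding a length-3 window over the 46 characters (44 positions):
  position 4–6: xll
  position 17–19: xll
  position 38–40: xll
  position 43–45: xll

4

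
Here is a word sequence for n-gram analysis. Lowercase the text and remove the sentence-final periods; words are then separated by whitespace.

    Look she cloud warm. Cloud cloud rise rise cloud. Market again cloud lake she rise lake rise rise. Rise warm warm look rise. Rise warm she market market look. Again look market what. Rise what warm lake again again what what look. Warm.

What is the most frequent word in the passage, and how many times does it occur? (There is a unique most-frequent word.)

"rise", 9 times

Unigram frequencies (highest first):
  rise: 9
  warm: 6
  look: 5
  cloud: 5
  market: 4
  again: 4
  … (3 more, each ≤ 4)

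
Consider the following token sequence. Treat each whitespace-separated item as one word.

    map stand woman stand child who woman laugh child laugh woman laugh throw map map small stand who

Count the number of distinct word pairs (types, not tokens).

18 tokens → 17 bigram windows in total.
Repeated bigrams (each contributes count−1 duplicates):
  woman laugh: 2
1 duplicate windows → 17 − 1 = 16 distinct.

16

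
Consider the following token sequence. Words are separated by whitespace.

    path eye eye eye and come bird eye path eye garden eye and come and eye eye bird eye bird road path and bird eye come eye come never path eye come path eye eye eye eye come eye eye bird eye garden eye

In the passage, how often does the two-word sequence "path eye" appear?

4

Scanning the 43 overlapping bigram windows for "path eye":
  position 1–2: path eye
  position 9–10: path eye
  position 30–31: path eye
  position 33–34: path eye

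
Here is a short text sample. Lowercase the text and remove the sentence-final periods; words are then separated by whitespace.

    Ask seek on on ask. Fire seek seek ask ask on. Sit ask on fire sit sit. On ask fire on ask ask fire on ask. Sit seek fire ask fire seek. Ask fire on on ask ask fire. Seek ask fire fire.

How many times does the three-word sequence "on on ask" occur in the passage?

2

Scanning the 41 overlapping trigram windows for "on on ask":
  position 3–5: on on ask
  position 35–37: on on ask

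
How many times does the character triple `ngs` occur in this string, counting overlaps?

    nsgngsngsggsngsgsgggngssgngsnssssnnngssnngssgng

Sliding a length-3 window over the 47 characters (45 positions):
  position 4–6: ngs
  position 7–9: ngs
  position 13–15: ngs
  position 21–23: ngs
  position 26–28: ngs
  position 36–38: ngs
  position 41–43: ngs

7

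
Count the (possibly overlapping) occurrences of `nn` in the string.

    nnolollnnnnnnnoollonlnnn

Sliding a length-2 window over the 24 characters (23 positions):
  position 1–2: nn
  position 8–9: nn
  position 9–10: nn
  position 10–11: nn
  position 11–12: nn
  position 12–13: nn
  position 13–14: nn
  position 22–23: nn
  position 23–24: nn

9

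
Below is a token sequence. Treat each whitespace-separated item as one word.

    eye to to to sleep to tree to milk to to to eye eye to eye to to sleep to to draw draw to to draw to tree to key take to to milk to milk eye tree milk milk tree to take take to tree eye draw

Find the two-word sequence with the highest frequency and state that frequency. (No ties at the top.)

"to to", 8 times

Bigram frequencies (highest first):
  to to: 8
  eye to: 3
  to tree: 3
  tree to: 3
  to milk: 3
  to sleep: 2
  … (19 more, each ≤ 2)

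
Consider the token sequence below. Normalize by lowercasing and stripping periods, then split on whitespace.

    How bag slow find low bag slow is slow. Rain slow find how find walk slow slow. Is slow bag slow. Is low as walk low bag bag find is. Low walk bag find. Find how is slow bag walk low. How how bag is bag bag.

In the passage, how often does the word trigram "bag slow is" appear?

2

Scanning the 45 overlapping trigram windows for "bag slow is":
  position 6–8: bag slow is
  position 20–22: bag slow is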